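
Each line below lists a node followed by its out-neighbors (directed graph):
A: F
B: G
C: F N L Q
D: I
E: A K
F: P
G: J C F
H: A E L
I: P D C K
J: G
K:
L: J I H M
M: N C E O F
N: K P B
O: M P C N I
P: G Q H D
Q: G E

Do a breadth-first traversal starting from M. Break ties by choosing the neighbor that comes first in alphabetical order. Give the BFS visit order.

Visit M; enqueue C, E, F, N, O → queue [C, E, F, N, O]
Visit C; enqueue L, Q → queue [E, F, N, O, L, Q]
Visit E; enqueue A, K → queue [F, N, O, L, Q, A, K]
Visit F; enqueue P → queue [N, O, L, Q, A, K, P]
Visit N; enqueue B → queue [O, L, Q, A, K, P, B]
Visit O; enqueue I → queue [L, Q, A, K, P, B, I]
Visit L; enqueue H, J → queue [Q, A, K, P, B, I, H, J]
Visit Q; enqueue G → queue [A, K, P, B, I, H, J, G]
Visit A → queue [K, P, B, I, H, J, G]
Visit K → queue [P, B, I, H, J, G]
Visit P; enqueue D → queue [B, I, H, J, G, D]
Visit B → queue [I, H, J, G, D]
Visit I → queue [H, J, G, D]
Visit H → queue [J, G, D]
Visit J → queue [G, D]
Visit G → queue [D]
Visit D → queue []

M → C → E → F → N → O → L → Q → A → K → P → B → I → H → J → G → D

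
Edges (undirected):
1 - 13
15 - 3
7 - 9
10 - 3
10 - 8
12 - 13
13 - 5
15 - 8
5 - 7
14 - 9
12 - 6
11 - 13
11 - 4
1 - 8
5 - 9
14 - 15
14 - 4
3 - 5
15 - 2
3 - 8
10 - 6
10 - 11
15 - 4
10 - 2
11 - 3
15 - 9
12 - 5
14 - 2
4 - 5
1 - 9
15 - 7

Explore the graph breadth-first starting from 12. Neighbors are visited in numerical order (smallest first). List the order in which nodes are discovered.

Visit 12; enqueue 5, 6, 13 → queue [5, 6, 13]
Visit 5; enqueue 3, 4, 7, 9 → queue [6, 13, 3, 4, 7, 9]
Visit 6; enqueue 10 → queue [13, 3, 4, 7, 9, 10]
Visit 13; enqueue 1, 11 → queue [3, 4, 7, 9, 10, 1, 11]
Visit 3; enqueue 8, 15 → queue [4, 7, 9, 10, 1, 11, 8, 15]
Visit 4; enqueue 14 → queue [7, 9, 10, 1, 11, 8, 15, 14]
Visit 7 → queue [9, 10, 1, 11, 8, 15, 14]
Visit 9 → queue [10, 1, 11, 8, 15, 14]
Visit 10; enqueue 2 → queue [1, 11, 8, 15, 14, 2]
Visit 1 → queue [11, 8, 15, 14, 2]
Visit 11 → queue [8, 15, 14, 2]
Visit 8 → queue [15, 14, 2]
Visit 15 → queue [14, 2]
Visit 14 → queue [2]
Visit 2 → queue []

12 5 6 13 3 4 7 9 10 1 11 8 15 14 2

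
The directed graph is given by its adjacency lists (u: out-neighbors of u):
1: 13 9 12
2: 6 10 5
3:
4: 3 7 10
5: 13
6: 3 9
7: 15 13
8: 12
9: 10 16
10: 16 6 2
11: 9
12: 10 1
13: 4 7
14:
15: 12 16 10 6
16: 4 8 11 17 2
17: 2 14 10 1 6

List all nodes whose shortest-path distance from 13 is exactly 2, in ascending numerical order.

Level 0: 13
Level 1: 4, 7
Level 2: 3, 10, 15
Level 3: 2, 6, 12, 16
Level 4: 1, 5, 8, 9, 11, 17
Level 5: 14

3, 10, 15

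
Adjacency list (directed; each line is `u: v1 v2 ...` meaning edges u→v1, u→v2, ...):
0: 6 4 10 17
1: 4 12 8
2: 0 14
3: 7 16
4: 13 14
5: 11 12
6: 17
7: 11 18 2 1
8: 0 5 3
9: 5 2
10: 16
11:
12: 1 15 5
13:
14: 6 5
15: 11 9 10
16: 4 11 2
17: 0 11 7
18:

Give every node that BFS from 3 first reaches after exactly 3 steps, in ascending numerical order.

0, 8, 12, 13, 14

Level 0: 3
Level 1: 7, 16
Level 2: 1, 2, 4, 11, 18
Level 3: 0, 8, 12, 13, 14
Level 4: 5, 6, 10, 15, 17
Level 5: 9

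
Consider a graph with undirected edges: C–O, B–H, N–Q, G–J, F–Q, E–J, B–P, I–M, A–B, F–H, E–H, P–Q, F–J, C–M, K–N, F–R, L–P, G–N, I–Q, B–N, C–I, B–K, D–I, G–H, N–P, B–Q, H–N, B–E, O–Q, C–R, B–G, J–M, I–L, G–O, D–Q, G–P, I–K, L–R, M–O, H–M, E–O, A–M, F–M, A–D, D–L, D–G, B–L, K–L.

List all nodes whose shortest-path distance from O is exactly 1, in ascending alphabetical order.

C, E, G, M, Q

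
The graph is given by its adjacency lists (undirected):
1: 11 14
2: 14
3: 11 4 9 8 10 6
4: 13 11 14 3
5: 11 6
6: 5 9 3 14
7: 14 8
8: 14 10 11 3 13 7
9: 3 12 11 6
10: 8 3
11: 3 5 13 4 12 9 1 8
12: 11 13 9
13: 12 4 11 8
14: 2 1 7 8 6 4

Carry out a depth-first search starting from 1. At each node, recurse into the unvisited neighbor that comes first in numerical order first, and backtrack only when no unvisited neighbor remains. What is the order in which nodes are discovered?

Visit 1
1 → 11
11 → 3
3 → 4
4 → 13
13 → 8
8 → 7
7 → 14
14 → 2
14 → 6
6 → 5
6 → 9
9 → 12
8 → 10

1, 11, 3, 4, 13, 8, 7, 14, 2, 6, 5, 9, 12, 10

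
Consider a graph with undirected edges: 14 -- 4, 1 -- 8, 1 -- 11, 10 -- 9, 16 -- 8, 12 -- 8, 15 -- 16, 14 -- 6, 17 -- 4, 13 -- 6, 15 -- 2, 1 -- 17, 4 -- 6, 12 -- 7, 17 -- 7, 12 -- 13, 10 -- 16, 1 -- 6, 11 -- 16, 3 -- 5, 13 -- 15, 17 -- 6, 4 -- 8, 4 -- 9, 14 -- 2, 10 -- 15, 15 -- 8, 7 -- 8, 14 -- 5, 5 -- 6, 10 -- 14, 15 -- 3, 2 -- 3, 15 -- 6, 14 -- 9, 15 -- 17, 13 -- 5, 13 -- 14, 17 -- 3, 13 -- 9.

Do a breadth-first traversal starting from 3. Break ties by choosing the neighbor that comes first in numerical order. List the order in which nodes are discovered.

3 -> 2 -> 5 -> 15 -> 17 -> 14 -> 6 -> 13 -> 8 -> 10 -> 16 -> 1 -> 4 -> 7 -> 9 -> 12 -> 11

Visit 3; enqueue 2, 5, 15, 17 → queue [2, 5, 15, 17]
Visit 2; enqueue 14 → queue [5, 15, 17, 14]
Visit 5; enqueue 6, 13 → queue [15, 17, 14, 6, 13]
Visit 15; enqueue 8, 10, 16 → queue [17, 14, 6, 13, 8, 10, 16]
Visit 17; enqueue 1, 4, 7 → queue [14, 6, 13, 8, 10, 16, 1, 4, 7]
Visit 14; enqueue 9 → queue [6, 13, 8, 10, 16, 1, 4, 7, 9]
Visit 6 → queue [13, 8, 10, 16, 1, 4, 7, 9]
Visit 13; enqueue 12 → queue [8, 10, 16, 1, 4, 7, 9, 12]
Visit 8 → queue [10, 16, 1, 4, 7, 9, 12]
Visit 10 → queue [16, 1, 4, 7, 9, 12]
Visit 16; enqueue 11 → queue [1, 4, 7, 9, 12, 11]
Visit 1 → queue [4, 7, 9, 12, 11]
Visit 4 → queue [7, 9, 12, 11]
Visit 7 → queue [9, 12, 11]
Visit 9 → queue [12, 11]
Visit 12 → queue [11]
Visit 11 → queue []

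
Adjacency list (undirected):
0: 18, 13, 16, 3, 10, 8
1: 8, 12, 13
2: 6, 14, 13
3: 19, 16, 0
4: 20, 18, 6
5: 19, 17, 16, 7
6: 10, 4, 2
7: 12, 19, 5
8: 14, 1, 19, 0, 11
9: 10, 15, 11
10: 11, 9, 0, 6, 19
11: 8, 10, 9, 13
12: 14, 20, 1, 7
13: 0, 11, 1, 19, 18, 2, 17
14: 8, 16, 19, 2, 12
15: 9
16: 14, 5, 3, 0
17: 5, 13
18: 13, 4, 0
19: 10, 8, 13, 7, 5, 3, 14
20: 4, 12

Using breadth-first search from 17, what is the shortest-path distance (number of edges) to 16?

Level 0: 17
Level 1: 5, 13
Level 2: 0, 1, 2, 7, 11, 16, 18, 19
Level 3: 3, 4, 6, 8, 9, 10, 12, 14
Level 4: 15, 20
16 first appears at level 2.

2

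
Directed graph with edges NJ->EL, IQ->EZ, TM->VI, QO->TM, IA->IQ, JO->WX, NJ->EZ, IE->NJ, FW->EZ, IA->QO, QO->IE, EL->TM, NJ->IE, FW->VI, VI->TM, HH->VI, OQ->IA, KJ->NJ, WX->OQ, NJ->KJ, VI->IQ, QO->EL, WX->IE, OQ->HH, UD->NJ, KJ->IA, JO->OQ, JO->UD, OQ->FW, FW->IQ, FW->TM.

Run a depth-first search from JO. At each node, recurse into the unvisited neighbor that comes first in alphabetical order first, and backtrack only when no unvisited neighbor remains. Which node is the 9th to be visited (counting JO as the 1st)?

Visit JO
JO → OQ
OQ → FW
FW → EZ
FW → IQ
FW → TM
TM → VI
OQ → HH
OQ → IA
IA → QO
QO → EL
QO → IE
IE → NJ
NJ → KJ
JO → UD
JO → WX

Visit order: JO, OQ, FW, EZ, IQ, TM, VI, HH, IA, QO, EL, IE, NJ, KJ, UD, WX

IA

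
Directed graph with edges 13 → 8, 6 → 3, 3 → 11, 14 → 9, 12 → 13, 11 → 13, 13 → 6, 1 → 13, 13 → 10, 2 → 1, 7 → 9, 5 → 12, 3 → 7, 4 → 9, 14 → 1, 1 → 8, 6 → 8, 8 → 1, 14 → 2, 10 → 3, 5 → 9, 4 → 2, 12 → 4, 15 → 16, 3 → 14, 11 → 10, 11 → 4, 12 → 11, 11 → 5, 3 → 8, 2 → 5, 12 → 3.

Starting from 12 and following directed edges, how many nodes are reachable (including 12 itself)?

14

BFS from 12 visits: 12, 13, 11, 4, 3, 10, 8, 6, 5, 9, 2, 14, 7, 1
Reachable nodes: 14 of 16 total.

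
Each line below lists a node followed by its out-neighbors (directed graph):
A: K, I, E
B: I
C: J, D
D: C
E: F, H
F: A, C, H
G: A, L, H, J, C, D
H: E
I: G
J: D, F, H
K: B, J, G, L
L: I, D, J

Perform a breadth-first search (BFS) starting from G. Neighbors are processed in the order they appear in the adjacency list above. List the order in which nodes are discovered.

Visit G; enqueue A, L, H, J, C, D → queue [A, L, H, J, C, D]
Visit A; enqueue K, I, E → queue [L, H, J, C, D, K, I, E]
Visit L → queue [H, J, C, D, K, I, E]
Visit H → queue [J, C, D, K, I, E]
Visit J; enqueue F → queue [C, D, K, I, E, F]
Visit C → queue [D, K, I, E, F]
Visit D → queue [K, I, E, F]
Visit K; enqueue B → queue [I, E, F, B]
Visit I → queue [E, F, B]
Visit E → queue [F, B]
Visit F → queue [B]
Visit B → queue []

G → A → L → H → J → C → D → K → I → E → F → B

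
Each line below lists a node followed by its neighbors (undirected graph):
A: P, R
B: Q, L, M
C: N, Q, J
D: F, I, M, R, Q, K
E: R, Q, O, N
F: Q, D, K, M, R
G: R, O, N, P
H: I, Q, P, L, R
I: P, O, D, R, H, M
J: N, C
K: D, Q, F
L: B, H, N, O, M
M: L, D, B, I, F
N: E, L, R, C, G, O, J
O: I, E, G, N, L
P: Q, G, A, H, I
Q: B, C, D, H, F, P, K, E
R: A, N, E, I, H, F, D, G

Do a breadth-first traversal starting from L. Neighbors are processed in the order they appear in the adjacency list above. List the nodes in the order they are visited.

L B H N O M Q I P R E C G J D F K A

Visit L; enqueue B, H, N, O, M → queue [B, H, N, O, M]
Visit B; enqueue Q → queue [H, N, O, M, Q]
Visit H; enqueue I, P, R → queue [N, O, M, Q, I, P, R]
Visit N; enqueue E, C, G, J → queue [O, M, Q, I, P, R, E, C, G, J]
Visit O → queue [M, Q, I, P, R, E, C, G, J]
Visit M; enqueue D, F → queue [Q, I, P, R, E, C, G, J, D, F]
Visit Q; enqueue K → queue [I, P, R, E, C, G, J, D, F, K]
Visit I → queue [P, R, E, C, G, J, D, F, K]
Visit P; enqueue A → queue [R, E, C, G, J, D, F, K, A]
Visit R → queue [E, C, G, J, D, F, K, A]
Visit E → queue [C, G, J, D, F, K, A]
Visit C → queue [G, J, D, F, K, A]
Visit G → queue [J, D, F, K, A]
Visit J → queue [D, F, K, A]
Visit D → queue [F, K, A]
Visit F → queue [K, A]
Visit K → queue [A]
Visit A → queue []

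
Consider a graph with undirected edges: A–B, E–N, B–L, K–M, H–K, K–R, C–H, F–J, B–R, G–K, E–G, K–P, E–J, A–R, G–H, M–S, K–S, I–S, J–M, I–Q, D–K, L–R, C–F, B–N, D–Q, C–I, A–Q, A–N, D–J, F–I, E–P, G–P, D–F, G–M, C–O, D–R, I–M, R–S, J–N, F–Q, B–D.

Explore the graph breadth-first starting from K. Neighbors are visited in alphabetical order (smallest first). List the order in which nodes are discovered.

Visit K; enqueue D, G, H, M, P, R, S → queue [D, G, H, M, P, R, S]
Visit D; enqueue B, F, J, Q → queue [G, H, M, P, R, S, B, F, J, Q]
Visit G; enqueue E → queue [H, M, P, R, S, B, F, J, Q, E]
Visit H; enqueue C → queue [M, P, R, S, B, F, J, Q, E, C]
Visit M; enqueue I → queue [P, R, S, B, F, J, Q, E, C, I]
Visit P → queue [R, S, B, F, J, Q, E, C, I]
Visit R; enqueue A, L → queue [S, B, F, J, Q, E, C, I, A, L]
Visit S → queue [B, F, J, Q, E, C, I, A, L]
Visit B; enqueue N → queue [F, J, Q, E, C, I, A, L, N]
Visit F → queue [J, Q, E, C, I, A, L, N]
Visit J → queue [Q, E, C, I, A, L, N]
Visit Q → queue [E, C, I, A, L, N]
Visit E → queue [C, I, A, L, N]
Visit C; enqueue O → queue [I, A, L, N, O]
Visit I → queue [A, L, N, O]
Visit A → queue [L, N, O]
Visit L → queue [N, O]
Visit N → queue [O]
Visit O → queue []

K, D, G, H, M, P, R, S, B, F, J, Q, E, C, I, A, L, N, O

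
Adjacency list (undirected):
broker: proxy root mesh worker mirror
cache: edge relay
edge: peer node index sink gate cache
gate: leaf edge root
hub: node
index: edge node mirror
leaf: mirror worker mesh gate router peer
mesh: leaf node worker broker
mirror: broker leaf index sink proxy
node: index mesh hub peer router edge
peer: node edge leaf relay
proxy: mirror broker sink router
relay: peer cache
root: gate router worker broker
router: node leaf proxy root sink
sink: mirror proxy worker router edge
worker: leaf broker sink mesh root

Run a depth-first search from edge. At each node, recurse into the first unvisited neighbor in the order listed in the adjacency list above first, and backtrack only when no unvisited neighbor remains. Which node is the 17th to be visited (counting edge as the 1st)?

Visit edge
edge → peer
peer → node
node → index
index → mirror
mirror → broker
broker → proxy
proxy → sink
sink → worker
worker → leaf
leaf → mesh
leaf → gate
gate → root
root → router
node → hub
peer → relay
relay → cache

Visit order: edge, peer, node, index, mirror, broker, proxy, sink, worker, leaf, mesh, gate, root, router, hub, relay, cache

cache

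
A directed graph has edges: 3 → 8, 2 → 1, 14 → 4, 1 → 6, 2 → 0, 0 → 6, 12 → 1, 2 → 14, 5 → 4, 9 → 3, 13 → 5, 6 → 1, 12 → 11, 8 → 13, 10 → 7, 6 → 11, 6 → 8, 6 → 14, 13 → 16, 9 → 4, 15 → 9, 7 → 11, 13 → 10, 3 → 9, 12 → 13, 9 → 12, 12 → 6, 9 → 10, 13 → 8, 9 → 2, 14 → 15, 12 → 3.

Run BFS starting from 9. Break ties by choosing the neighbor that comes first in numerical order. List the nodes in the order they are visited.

Visit 9; enqueue 2, 3, 4, 10, 12 → queue [2, 3, 4, 10, 12]
Visit 2; enqueue 0, 1, 14 → queue [3, 4, 10, 12, 0, 1, 14]
Visit 3; enqueue 8 → queue [4, 10, 12, 0, 1, 14, 8]
Visit 4 → queue [10, 12, 0, 1, 14, 8]
Visit 10; enqueue 7 → queue [12, 0, 1, 14, 8, 7]
Visit 12; enqueue 6, 11, 13 → queue [0, 1, 14, 8, 7, 6, 11, 13]
Visit 0 → queue [1, 14, 8, 7, 6, 11, 13]
Visit 1 → queue [14, 8, 7, 6, 11, 13]
Visit 14; enqueue 15 → queue [8, 7, 6, 11, 13, 15]
Visit 8 → queue [7, 6, 11, 13, 15]
Visit 7 → queue [6, 11, 13, 15]
Visit 6 → queue [11, 13, 15]
Visit 11 → queue [13, 15]
Visit 13; enqueue 5, 16 → queue [15, 5, 16]
Visit 15 → queue [5, 16]
Visit 5 → queue [16]
Visit 16 → queue []

9 -> 2 -> 3 -> 4 -> 10 -> 12 -> 0 -> 1 -> 14 -> 8 -> 7 -> 6 -> 11 -> 13 -> 15 -> 5 -> 16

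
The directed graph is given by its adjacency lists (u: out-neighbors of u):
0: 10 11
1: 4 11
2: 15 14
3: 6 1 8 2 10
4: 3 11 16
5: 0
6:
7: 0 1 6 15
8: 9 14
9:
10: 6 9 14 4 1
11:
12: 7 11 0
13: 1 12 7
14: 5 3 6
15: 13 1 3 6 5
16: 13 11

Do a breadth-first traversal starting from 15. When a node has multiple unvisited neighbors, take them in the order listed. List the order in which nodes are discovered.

15 → 13 → 1 → 3 → 6 → 5 → 12 → 7 → 4 → 11 → 8 → 2 → 10 → 0 → 16 → 9 → 14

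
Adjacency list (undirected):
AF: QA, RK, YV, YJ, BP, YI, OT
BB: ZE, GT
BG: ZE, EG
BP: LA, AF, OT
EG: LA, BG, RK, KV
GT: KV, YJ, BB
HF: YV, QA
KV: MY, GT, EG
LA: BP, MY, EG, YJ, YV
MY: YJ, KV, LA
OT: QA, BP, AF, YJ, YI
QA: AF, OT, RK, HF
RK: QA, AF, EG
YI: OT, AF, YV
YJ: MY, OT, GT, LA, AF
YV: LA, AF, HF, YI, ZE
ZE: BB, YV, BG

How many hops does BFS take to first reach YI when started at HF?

Level 0: HF
Level 1: QA, YV
Level 2: AF, LA, OT, RK, YI, ZE
Level 3: BB, BG, BP, EG, MY, YJ
Level 4: GT, KV
YI first appears at level 2.

2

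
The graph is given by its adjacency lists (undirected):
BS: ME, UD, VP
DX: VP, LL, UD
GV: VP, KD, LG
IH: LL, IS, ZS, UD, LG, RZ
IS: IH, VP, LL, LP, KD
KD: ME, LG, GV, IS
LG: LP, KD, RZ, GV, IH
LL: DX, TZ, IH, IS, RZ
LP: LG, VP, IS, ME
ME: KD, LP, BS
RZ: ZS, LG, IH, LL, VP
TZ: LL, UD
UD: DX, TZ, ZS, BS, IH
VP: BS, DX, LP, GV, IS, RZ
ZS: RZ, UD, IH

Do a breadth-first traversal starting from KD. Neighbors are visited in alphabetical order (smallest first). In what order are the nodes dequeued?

Visit KD; enqueue GV, IS, LG, ME → queue [GV, IS, LG, ME]
Visit GV; enqueue VP → queue [IS, LG, ME, VP]
Visit IS; enqueue IH, LL, LP → queue [LG, ME, VP, IH, LL, LP]
Visit LG; enqueue RZ → queue [ME, VP, IH, LL, LP, RZ]
Visit ME; enqueue BS → queue [VP, IH, LL, LP, RZ, BS]
Visit VP; enqueue DX → queue [IH, LL, LP, RZ, BS, DX]
Visit IH; enqueue UD, ZS → queue [LL, LP, RZ, BS, DX, UD, ZS]
Visit LL; enqueue TZ → queue [LP, RZ, BS, DX, UD, ZS, TZ]
Visit LP → queue [RZ, BS, DX, UD, ZS, TZ]
Visit RZ → queue [BS, DX, UD, ZS, TZ]
Visit BS → queue [DX, UD, ZS, TZ]
Visit DX → queue [UD, ZS, TZ]
Visit UD → queue [ZS, TZ]
Visit ZS → queue [TZ]
Visit TZ → queue []

KD GV IS LG ME VP IH LL LP RZ BS DX UD ZS TZ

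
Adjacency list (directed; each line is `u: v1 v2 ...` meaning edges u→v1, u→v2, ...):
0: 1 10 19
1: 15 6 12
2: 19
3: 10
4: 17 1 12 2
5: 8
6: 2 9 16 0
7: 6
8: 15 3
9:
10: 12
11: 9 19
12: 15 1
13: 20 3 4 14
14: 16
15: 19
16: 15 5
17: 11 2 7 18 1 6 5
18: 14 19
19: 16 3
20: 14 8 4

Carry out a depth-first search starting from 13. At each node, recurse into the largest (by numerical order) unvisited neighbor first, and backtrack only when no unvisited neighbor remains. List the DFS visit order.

13 -> 20 -> 14 -> 16 -> 15 -> 19 -> 3 -> 10 -> 12 -> 1 -> 6 -> 9 -> 2 -> 0 -> 5 -> 8 -> 4 -> 17 -> 18 -> 11 -> 7

Visit 13
13 → 20
20 → 14
14 → 16
16 → 15
15 → 19
19 → 3
3 → 10
10 → 12
12 → 1
1 → 6
6 → 9
6 → 2
6 → 0
16 → 5
5 → 8
20 → 4
4 → 17
17 → 18
17 → 11
17 → 7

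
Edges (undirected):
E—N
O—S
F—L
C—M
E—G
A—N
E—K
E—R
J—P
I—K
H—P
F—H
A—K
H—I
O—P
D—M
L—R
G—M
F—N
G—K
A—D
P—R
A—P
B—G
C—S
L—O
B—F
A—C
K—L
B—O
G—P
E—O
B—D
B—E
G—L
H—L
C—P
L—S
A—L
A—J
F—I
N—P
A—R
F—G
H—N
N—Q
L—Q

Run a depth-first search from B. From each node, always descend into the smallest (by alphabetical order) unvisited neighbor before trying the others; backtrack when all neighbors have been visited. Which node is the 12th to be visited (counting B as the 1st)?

L

Visit B
B → D
D → A
A → C
C → M
M → G
G → E
E → K
K → I
I → F
F → H
H → L
L → O
O → P
P → J
P → N
N → Q
P → R
O → S

Visit order: B, D, A, C, M, G, E, K, I, F, H, L, O, P, J, N, Q, R, S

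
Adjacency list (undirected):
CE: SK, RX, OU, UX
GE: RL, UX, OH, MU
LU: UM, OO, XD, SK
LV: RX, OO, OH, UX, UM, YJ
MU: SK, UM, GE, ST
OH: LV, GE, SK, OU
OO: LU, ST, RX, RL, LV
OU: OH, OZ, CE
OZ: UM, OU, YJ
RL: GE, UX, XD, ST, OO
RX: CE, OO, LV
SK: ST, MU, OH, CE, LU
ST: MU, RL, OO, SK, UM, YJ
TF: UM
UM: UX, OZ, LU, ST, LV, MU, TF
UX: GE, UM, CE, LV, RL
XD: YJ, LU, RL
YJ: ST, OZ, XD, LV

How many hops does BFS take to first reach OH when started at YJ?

2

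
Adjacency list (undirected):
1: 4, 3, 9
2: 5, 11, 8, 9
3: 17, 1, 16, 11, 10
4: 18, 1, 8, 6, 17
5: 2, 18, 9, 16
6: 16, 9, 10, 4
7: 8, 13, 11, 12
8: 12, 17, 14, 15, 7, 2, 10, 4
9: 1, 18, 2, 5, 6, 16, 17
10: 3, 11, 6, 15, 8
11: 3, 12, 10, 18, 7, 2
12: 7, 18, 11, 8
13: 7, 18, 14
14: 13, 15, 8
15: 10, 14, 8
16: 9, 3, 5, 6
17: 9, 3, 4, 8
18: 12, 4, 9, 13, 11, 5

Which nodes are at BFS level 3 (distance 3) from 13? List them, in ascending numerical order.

Level 0: 13
Level 1: 7, 14, 18
Level 2: 4, 5, 8, 9, 11, 12, 15
Level 3: 1, 2, 3, 6, 10, 16, 17

1, 2, 3, 6, 10, 16, 17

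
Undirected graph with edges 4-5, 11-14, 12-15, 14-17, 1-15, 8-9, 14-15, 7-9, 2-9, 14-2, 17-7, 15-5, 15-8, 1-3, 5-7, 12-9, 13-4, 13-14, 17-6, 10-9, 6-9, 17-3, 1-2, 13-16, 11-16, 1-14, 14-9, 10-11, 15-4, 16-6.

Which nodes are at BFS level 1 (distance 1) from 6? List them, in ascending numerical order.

Level 0: 6
Level 1: 9, 16, 17
Level 2: 2, 3, 7, 8, 10, 11, 12, 13, 14
Level 3: 1, 4, 5, 15

9, 16, 17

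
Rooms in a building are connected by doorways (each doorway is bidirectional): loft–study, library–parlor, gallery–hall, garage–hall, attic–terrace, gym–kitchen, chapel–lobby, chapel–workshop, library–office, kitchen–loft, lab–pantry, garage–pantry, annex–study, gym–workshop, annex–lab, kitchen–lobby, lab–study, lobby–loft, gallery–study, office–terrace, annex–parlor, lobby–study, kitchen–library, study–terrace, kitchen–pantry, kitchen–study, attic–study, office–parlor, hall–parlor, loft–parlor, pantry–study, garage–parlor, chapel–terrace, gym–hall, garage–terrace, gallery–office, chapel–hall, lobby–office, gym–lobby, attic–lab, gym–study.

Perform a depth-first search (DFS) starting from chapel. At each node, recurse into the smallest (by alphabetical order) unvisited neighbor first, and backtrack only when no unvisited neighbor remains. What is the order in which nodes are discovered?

Visit chapel
chapel → hall
hall → gallery
gallery → office
office → library
library → kitchen
kitchen → gym
gym → lobby
lobby → loft
loft → parlor
parlor → annex
annex → lab
lab → attic
attic → study
study → pantry
pantry → garage
garage → terrace
gym → workshop

chapel → hall → gallery → office → library → kitchen → gym → lobby → loft → parlor → annex → lab → attic → study → pantry → garage → terrace → workshop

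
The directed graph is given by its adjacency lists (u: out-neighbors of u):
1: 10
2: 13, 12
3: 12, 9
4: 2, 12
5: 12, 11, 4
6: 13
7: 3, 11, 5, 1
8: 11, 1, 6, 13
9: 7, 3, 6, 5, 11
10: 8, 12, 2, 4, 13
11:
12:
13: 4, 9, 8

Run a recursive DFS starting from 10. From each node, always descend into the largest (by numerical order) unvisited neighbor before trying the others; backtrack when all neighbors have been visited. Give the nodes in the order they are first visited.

10, 13, 9, 11, 7, 5, 12, 4, 2, 3, 1, 6, 8

Visit 10
10 → 13
13 → 9
9 → 11
9 → 7
7 → 5
5 → 12
5 → 4
4 → 2
7 → 3
7 → 1
9 → 6
13 → 8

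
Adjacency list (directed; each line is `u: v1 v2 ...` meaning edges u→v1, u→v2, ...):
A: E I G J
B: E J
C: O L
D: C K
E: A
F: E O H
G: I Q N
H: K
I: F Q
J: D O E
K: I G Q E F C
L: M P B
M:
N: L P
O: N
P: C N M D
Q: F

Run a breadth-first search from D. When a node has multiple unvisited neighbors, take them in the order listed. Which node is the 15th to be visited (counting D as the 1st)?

Visit D; enqueue C, K → queue [C, K]
Visit C; enqueue O, L → queue [K, O, L]
Visit K; enqueue I, G, Q, E, F → queue [O, L, I, G, Q, E, F]
Visit O; enqueue N → queue [L, I, G, Q, E, F, N]
Visit L; enqueue M, P, B → queue [I, G, Q, E, F, N, M, P, B]
Visit I → queue [G, Q, E, F, N, M, P, B]
Visit G → queue [Q, E, F, N, M, P, B]
Visit Q → queue [E, F, N, M, P, B]
Visit E; enqueue A → queue [F, N, M, P, B, A]
Visit F; enqueue H → queue [N, M, P, B, A, H]
Visit N → queue [M, P, B, A, H]
Visit M → queue [P, B, A, H]
Visit P → queue [B, A, H]
Visit B; enqueue J → queue [A, H, J]
Visit A → queue [H, J]
Visit H → queue [J]
Visit J → queue []

Visit order: D, C, K, O, L, I, G, Q, E, F, N, M, P, B, A, H, J

A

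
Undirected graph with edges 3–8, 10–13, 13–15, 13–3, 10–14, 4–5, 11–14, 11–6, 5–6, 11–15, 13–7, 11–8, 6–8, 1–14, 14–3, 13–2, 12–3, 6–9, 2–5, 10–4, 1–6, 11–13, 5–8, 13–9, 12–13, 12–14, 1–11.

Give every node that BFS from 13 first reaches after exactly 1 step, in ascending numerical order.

Level 0: 13
Level 1: 2, 3, 7, 9, 10, 11, 12, 15
Level 2: 1, 4, 5, 6, 8, 14

2, 3, 7, 9, 10, 11, 12, 15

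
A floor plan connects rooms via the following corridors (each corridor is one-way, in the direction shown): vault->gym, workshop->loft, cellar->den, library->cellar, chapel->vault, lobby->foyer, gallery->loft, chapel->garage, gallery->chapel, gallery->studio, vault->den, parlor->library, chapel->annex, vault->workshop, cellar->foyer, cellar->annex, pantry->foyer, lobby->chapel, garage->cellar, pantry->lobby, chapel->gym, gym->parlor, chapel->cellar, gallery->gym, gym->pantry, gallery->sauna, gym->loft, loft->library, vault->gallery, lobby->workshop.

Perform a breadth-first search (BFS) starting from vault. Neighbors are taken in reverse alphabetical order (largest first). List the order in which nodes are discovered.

Visit vault; enqueue workshop, gym, gallery, den → queue [workshop, gym, gallery, den]
Visit workshop; enqueue loft → queue [gym, gallery, den, loft]
Visit gym; enqueue parlor, pantry → queue [gallery, den, loft, parlor, pantry]
Visit gallery; enqueue studio, sauna, chapel → queue [den, loft, parlor, pantry, studio, sauna, chapel]
Visit den → queue [loft, parlor, pantry, studio, sauna, chapel]
Visit loft; enqueue library → queue [parlor, pantry, studio, sauna, chapel, library]
Visit parlor → queue [pantry, studio, sauna, chapel, library]
Visit pantry; enqueue lobby, foyer → queue [studio, sauna, chapel, library, lobby, foyer]
Visit studio → queue [sauna, chapel, library, lobby, foyer]
Visit sauna → queue [chapel, library, lobby, foyer]
Visit chapel; enqueue garage, cellar, annex → queue [library, lobby, foyer, garage, cellar, annex]
Visit library → queue [lobby, foyer, garage, cellar, annex]
Visit lobby → queue [foyer, garage, cellar, annex]
Visit foyer → queue [garage, cellar, annex]
Visit garage → queue [cellar, annex]
Visit cellar → queue [annex]
Visit annex → queue []

vault -> workshop -> gym -> gallery -> den -> loft -> parlor -> pantry -> studio -> sauna -> chapel -> library -> lobby -> foyer -> garage -> cellar -> annex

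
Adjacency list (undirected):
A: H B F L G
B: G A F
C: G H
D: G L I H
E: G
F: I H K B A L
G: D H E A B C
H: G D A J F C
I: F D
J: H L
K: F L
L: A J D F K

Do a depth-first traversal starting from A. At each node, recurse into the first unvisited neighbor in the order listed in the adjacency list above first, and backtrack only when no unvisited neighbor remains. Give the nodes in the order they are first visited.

Visit A
A → H
H → G
G → D
D → L
L → J
L → F
F → I
F → K
F → B
G → E
G → C

A, H, G, D, L, J, F, I, K, B, E, C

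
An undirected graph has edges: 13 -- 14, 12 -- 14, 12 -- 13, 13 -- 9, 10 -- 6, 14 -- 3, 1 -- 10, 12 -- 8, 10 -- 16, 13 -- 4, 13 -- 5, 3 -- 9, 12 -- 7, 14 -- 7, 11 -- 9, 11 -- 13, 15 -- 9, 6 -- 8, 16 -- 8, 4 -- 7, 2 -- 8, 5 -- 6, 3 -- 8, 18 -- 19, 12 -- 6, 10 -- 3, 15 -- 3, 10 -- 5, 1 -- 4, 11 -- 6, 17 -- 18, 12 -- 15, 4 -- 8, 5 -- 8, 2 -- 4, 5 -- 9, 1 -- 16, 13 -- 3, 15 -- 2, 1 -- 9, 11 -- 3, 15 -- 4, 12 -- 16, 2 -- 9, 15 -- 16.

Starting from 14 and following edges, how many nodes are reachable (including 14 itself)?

BFS from 14 visits: 14, 13, 12, 7, 3, 11, 9, 5, 4, 16, 15, 8, 6, 10, 2, 1
Reachable nodes: 16 of 19 total.

16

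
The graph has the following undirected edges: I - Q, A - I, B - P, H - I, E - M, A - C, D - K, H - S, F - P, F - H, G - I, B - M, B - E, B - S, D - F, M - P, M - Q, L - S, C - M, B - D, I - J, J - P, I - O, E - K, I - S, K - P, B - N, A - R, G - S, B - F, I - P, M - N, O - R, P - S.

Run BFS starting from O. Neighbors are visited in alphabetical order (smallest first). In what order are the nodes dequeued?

O -> I -> R -> A -> G -> H -> J -> P -> Q -> S -> C -> F -> B -> K -> M -> L -> D -> E -> N

Visit O; enqueue I, R → queue [I, R]
Visit I; enqueue A, G, H, J, P, Q, S → queue [R, A, G, H, J, P, Q, S]
Visit R → queue [A, G, H, J, P, Q, S]
Visit A; enqueue C → queue [G, H, J, P, Q, S, C]
Visit G → queue [H, J, P, Q, S, C]
Visit H; enqueue F → queue [J, P, Q, S, C, F]
Visit J → queue [P, Q, S, C, F]
Visit P; enqueue B, K, M → queue [Q, S, C, F, B, K, M]
Visit Q → queue [S, C, F, B, K, M]
Visit S; enqueue L → queue [C, F, B, K, M, L]
Visit C → queue [F, B, K, M, L]
Visit F; enqueue D → queue [B, K, M, L, D]
Visit B; enqueue E, N → queue [K, M, L, D, E, N]
Visit K → queue [M, L, D, E, N]
Visit M → queue [L, D, E, N]
Visit L → queue [D, E, N]
Visit D → queue [E, N]
Visit E → queue [N]
Visit N → queue []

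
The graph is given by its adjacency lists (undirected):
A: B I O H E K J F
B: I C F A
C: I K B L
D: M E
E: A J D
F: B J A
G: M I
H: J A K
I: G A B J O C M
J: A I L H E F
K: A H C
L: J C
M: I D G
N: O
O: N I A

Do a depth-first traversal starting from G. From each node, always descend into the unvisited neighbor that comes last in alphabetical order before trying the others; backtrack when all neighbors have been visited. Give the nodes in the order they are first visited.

G, M, I, O, N, A, K, H, J, L, C, B, F, E, D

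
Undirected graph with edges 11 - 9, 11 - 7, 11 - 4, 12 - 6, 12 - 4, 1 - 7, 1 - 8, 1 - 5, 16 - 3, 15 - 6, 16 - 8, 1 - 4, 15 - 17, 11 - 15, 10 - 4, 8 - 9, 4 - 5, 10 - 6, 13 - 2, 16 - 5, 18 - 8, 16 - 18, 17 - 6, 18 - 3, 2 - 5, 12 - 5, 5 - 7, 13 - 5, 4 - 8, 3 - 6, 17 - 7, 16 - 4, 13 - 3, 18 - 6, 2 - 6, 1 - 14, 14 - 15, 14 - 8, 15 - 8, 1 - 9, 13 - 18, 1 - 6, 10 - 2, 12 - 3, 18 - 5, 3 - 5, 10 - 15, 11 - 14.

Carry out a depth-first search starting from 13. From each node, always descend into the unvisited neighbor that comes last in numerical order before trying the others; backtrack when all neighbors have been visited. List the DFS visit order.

Visit 13
13 → 18
18 → 16
16 → 8
8 → 15
15 → 17
17 → 7
7 → 11
11 → 14
14 → 1
1 → 9
1 → 6
6 → 12
12 → 5
5 → 4
4 → 10
10 → 2
5 → 3

13, 18, 16, 8, 15, 17, 7, 11, 14, 1, 9, 6, 12, 5, 4, 10, 2, 3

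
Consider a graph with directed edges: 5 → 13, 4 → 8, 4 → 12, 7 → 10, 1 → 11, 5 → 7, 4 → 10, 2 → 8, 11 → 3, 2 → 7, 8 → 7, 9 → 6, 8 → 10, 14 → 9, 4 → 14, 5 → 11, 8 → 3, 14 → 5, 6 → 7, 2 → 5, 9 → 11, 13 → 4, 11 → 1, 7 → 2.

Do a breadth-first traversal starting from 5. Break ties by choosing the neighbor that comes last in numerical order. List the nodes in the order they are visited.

Visit 5; enqueue 13, 11, 7 → queue [13, 11, 7]
Visit 13; enqueue 4 → queue [11, 7, 4]
Visit 11; enqueue 3, 1 → queue [7, 4, 3, 1]
Visit 7; enqueue 10, 2 → queue [4, 3, 1, 10, 2]
Visit 4; enqueue 14, 12, 8 → queue [3, 1, 10, 2, 14, 12, 8]
Visit 3 → queue [1, 10, 2, 14, 12, 8]
Visit 1 → queue [10, 2, 14, 12, 8]
Visit 10 → queue [2, 14, 12, 8]
Visit 2 → queue [14, 12, 8]
Visit 14; enqueue 9 → queue [12, 8, 9]
Visit 12 → queue [8, 9]
Visit 8 → queue [9]
Visit 9; enqueue 6 → queue [6]
Visit 6 → queue []

5, 13, 11, 7, 4, 3, 1, 10, 2, 14, 12, 8, 9, 6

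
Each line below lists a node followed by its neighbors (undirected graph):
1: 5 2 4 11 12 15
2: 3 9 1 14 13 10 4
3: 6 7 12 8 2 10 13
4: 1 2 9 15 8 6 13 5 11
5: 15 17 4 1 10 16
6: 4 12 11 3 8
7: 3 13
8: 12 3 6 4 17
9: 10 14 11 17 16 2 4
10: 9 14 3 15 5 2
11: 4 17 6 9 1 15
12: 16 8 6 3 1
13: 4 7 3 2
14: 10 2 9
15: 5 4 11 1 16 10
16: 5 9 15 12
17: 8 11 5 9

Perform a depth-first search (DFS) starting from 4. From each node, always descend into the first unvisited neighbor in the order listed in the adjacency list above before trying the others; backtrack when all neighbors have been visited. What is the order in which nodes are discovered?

Visit 4
4 → 1
1 → 5
5 → 15
15 → 11
11 → 17
17 → 8
8 → 12
12 → 16
16 → 9
9 → 10
10 → 14
14 → 2
2 → 3
3 → 6
3 → 7
7 → 13

4 → 1 → 5 → 15 → 11 → 17 → 8 → 12 → 16 → 9 → 10 → 14 → 2 → 3 → 6 → 7 → 13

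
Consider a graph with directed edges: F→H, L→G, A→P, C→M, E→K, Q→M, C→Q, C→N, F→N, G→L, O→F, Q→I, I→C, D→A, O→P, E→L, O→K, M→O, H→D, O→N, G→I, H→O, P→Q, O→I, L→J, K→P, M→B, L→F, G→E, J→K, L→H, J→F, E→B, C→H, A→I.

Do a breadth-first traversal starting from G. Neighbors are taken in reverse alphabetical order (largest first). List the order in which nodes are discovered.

Visit G; enqueue L, I, E → queue [L, I, E]
Visit L; enqueue J, H, F → queue [I, E, J, H, F]
Visit I; enqueue C → queue [E, J, H, F, C]
Visit E; enqueue K, B → queue [J, H, F, C, K, B]
Visit J → queue [H, F, C, K, B]
Visit H; enqueue O, D → queue [F, C, K, B, O, D]
Visit F; enqueue N → queue [C, K, B, O, D, N]
Visit C; enqueue Q, M → queue [K, B, O, D, N, Q, M]
Visit K; enqueue P → queue [B, O, D, N, Q, M, P]
Visit B → queue [O, D, N, Q, M, P]
Visit O → queue [D, N, Q, M, P]
Visit D; enqueue A → queue [N, Q, M, P, A]
Visit N → queue [Q, M, P, A]
Visit Q → queue [M, P, A]
Visit M → queue [P, A]
Visit P → queue [A]
Visit A → queue []

G, L, I, E, J, H, F, C, K, B, O, D, N, Q, M, P, A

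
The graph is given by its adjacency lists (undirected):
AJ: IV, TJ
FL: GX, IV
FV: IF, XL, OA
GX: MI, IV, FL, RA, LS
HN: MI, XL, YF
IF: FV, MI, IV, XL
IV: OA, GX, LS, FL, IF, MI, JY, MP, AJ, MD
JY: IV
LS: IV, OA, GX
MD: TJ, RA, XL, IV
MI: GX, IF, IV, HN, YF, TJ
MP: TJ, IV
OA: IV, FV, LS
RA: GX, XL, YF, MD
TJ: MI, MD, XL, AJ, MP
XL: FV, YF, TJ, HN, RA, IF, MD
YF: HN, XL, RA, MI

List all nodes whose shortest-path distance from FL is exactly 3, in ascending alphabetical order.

FV, HN, TJ, XL, YF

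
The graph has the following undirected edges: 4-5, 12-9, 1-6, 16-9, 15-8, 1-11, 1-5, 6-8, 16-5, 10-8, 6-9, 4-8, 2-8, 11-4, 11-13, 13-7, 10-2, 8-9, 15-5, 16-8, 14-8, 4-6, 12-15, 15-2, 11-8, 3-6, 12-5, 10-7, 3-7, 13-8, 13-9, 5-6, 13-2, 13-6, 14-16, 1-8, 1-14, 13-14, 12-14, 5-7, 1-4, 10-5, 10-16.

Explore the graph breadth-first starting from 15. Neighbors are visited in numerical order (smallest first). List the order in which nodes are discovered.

15 -> 2 -> 5 -> 8 -> 12 -> 10 -> 13 -> 1 -> 4 -> 6 -> 7 -> 16 -> 9 -> 11 -> 14 -> 3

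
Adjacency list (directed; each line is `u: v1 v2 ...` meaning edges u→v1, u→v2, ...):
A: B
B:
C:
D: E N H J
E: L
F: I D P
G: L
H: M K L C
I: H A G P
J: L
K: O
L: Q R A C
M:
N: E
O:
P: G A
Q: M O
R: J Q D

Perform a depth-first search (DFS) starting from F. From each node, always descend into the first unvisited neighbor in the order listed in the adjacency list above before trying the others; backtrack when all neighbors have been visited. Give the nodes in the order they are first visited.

F, I, H, M, K, O, L, Q, R, J, D, E, N, A, B, C, G, P

Visit F
F → I
I → H
H → M
H → K
K → O
H → L
L → Q
L → R
R → J
R → D
D → E
D → N
L → A
A → B
L → C
I → G
I → P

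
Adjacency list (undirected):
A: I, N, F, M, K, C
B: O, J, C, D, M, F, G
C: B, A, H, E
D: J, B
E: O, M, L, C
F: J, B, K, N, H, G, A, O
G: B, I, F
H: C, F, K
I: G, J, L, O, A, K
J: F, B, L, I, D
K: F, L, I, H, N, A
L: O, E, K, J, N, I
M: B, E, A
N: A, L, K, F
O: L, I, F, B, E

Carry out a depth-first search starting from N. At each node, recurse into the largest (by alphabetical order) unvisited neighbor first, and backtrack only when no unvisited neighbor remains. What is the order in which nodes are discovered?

N, L, O, I, K, H, F, J, D, B, M, E, C, A, G

Visit N
N → L
L → O
O → I
I → K
K → H
H → F
F → J
J → D
D → B
B → M
M → E
E → C
C → A
B → G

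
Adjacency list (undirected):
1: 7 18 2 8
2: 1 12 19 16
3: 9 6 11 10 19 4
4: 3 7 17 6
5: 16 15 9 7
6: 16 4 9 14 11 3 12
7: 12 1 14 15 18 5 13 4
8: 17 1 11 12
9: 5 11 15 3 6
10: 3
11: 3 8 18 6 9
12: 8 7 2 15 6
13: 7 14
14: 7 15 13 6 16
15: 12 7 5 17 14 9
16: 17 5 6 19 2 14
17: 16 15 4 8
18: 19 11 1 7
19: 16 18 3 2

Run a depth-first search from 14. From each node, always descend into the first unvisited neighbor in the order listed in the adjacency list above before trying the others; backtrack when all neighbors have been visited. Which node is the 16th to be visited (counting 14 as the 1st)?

Visit 14
14 → 7
7 → 12
12 → 8
8 → 17
17 → 16
16 → 5
5 → 15
15 → 9
9 → 11
11 → 3
3 → 6
6 → 4
3 → 10
3 → 19
19 → 18
18 → 1
1 → 2
7 → 13

Visit order: 14, 7, 12, 8, 17, 16, 5, 15, 9, 11, 3, 6, 4, 10, 19, 18, 1, 2, 13

18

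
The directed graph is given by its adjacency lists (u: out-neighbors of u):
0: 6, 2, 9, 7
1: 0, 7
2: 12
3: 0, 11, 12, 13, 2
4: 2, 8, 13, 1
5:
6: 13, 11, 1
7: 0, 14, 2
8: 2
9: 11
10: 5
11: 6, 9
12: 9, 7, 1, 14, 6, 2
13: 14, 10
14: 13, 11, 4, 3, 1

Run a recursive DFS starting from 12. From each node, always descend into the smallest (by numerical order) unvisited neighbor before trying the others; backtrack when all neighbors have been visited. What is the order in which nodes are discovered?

12 1 0 2 6 11 9 13 10 5 14 3 4 8 7

Visit 12
12 → 1
1 → 0
0 → 2
0 → 6
6 → 11
11 → 9
6 → 13
13 → 10
10 → 5
13 → 14
14 → 3
14 → 4
4 → 8
0 → 7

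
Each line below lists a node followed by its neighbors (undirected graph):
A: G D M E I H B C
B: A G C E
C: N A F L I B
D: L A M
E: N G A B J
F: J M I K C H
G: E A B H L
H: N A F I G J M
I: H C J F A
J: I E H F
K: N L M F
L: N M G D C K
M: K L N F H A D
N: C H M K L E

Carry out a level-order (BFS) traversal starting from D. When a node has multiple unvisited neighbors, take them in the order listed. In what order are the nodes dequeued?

Visit D; enqueue L, A, M → queue [L, A, M]
Visit L; enqueue N, G, C, K → queue [A, M, N, G, C, K]
Visit A; enqueue E, I, H, B → queue [M, N, G, C, K, E, I, H, B]
Visit M; enqueue F → queue [N, G, C, K, E, I, H, B, F]
Visit N → queue [G, C, K, E, I, H, B, F]
Visit G → queue [C, K, E, I, H, B, F]
Visit C → queue [K, E, I, H, B, F]
Visit K → queue [E, I, H, B, F]
Visit E; enqueue J → queue [I, H, B, F, J]
Visit I → queue [H, B, F, J]
Visit H → queue [B, F, J]
Visit B → queue [F, J]
Visit F → queue [J]
Visit J → queue []

D L A M N G C K E I H B F J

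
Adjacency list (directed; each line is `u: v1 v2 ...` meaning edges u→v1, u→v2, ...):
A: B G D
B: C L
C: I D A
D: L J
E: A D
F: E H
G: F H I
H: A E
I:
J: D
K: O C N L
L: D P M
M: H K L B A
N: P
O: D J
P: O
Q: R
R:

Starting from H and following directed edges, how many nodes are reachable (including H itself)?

16

BFS from H visits: H, E, A, D, G, B, L, J, I, F, C, P, M, O, K, N
Reachable nodes: 16 of 18 total.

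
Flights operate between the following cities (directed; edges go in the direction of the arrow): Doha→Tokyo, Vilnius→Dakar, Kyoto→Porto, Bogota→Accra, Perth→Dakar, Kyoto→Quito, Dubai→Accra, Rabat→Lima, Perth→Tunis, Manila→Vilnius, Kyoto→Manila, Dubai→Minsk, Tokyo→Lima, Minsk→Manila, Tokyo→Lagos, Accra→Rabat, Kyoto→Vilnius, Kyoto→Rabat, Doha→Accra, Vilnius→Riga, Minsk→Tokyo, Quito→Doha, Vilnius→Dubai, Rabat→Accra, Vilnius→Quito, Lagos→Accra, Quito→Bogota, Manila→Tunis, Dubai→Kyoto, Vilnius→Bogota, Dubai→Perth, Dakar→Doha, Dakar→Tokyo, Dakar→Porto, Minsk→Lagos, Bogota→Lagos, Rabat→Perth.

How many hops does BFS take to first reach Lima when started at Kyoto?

2

Level 0: Kyoto
Level 1: Manila, Porto, Quito, Rabat, Vilnius
Level 2: Accra, Bogota, Dakar, Doha, Dubai, Lima, Perth, Riga, Tunis
Level 3: Lagos, Minsk, Tokyo
Lima first appears at level 2.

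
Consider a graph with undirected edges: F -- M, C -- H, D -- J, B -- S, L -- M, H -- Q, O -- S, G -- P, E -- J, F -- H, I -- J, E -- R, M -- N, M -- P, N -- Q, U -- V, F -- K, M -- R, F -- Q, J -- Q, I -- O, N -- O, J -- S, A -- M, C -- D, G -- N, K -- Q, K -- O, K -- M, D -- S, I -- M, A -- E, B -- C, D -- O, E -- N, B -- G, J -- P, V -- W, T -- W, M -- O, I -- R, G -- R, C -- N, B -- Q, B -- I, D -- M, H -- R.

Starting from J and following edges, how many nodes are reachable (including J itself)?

19

BFS from J visits: J, S, Q, P, I, E, D, O, B, N, K, H, F, M, G, R, A, C, L
Reachable nodes: 19 of 23 total.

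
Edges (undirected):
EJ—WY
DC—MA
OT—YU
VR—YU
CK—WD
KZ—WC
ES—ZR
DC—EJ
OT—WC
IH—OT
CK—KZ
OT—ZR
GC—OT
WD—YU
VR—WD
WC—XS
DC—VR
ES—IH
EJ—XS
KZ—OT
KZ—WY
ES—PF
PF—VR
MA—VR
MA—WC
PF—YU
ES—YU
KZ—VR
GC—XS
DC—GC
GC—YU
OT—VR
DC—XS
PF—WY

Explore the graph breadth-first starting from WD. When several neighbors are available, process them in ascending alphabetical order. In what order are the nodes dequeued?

WD -> CK -> VR -> YU -> KZ -> DC -> MA -> OT -> PF -> ES -> GC -> WC -> WY -> EJ -> XS -> IH -> ZR

Visit WD; enqueue CK, VR, YU → queue [CK, VR, YU]
Visit CK; enqueue KZ → queue [VR, YU, KZ]
Visit VR; enqueue DC, MA, OT, PF → queue [YU, KZ, DC, MA, OT, PF]
Visit YU; enqueue ES, GC → queue [KZ, DC, MA, OT, PF, ES, GC]
Visit KZ; enqueue WC, WY → queue [DC, MA, OT, PF, ES, GC, WC, WY]
Visit DC; enqueue EJ, XS → queue [MA, OT, PF, ES, GC, WC, WY, EJ, XS]
Visit MA → queue [OT, PF, ES, GC, WC, WY, EJ, XS]
Visit OT; enqueue IH, ZR → queue [PF, ES, GC, WC, WY, EJ, XS, IH, ZR]
Visit PF → queue [ES, GC, WC, WY, EJ, XS, IH, ZR]
Visit ES → queue [GC, WC, WY, EJ, XS, IH, ZR]
Visit GC → queue [WC, WY, EJ, XS, IH, ZR]
Visit WC → queue [WY, EJ, XS, IH, ZR]
Visit WY → queue [EJ, XS, IH, ZR]
Visit EJ → queue [XS, IH, ZR]
Visit XS → queue [IH, ZR]
Visit IH → queue [ZR]
Visit ZR → queue []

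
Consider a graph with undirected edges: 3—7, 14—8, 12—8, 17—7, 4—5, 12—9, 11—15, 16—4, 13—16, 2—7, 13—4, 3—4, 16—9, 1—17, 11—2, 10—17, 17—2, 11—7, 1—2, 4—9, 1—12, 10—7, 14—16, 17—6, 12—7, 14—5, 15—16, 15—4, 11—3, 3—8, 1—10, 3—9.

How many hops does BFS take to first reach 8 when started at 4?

2

Level 0: 4
Level 1: 3, 5, 9, 13, 15, 16
Level 2: 7, 8, 11, 12, 14
Level 3: 1, 2, 10, 17
Level 4: 6
8 first appears at level 2.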